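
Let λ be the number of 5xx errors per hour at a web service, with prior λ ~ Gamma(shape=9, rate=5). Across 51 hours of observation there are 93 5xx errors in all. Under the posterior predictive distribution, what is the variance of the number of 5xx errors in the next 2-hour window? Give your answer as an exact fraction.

Total count 93 over total exposure 51 hours.
By Gamma–Poisson conjugacy, the posterior is Gamma(α + Σx, β + Σt) = Gamma(9 + 93, 5 + 51) = Gamma(102, 56).
The posterior predictive for a window of length T is Negative Binomial with variance T·α'·(β'+T)/β'² = 2·102·58/3136 = 1479/392.

1479/392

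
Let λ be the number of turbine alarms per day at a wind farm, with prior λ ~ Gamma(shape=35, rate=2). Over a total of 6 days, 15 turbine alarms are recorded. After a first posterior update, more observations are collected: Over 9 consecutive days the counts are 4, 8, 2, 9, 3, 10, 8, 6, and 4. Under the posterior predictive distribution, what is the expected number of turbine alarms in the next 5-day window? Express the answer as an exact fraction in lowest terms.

520/17

Total count 15 over total exposure 6 days.
After the first batch: Gamma(35 + 15, 2 + 6) = Gamma(50, 8).
Total count: 4 + 8 + 2 + 9 + 3 + 10 + 8 + 6 + 4 = 54.
Total exposure: 9 days.
After the second batch: Gamma(50 + 54, 8 + 9) = Gamma(104, 17).
Predictive mean over a 5-day window = T·E[λ|data] = 5·104/17 = 520/17.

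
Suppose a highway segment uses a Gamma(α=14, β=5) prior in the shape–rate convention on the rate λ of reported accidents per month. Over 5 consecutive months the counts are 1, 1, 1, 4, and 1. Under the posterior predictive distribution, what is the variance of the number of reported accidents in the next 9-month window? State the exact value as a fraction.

1881/50

Total count: 1 + 1 + 1 + 4 + 1 = 8.
Total exposure: 5 months.
Posterior: α' = 14 + 8 = 22, β' = 5 + 5 = 10.
The posterior predictive for a window of length T is Negative Binomial with variance T·α'·(β'+T)/β'² = 9·22·19/100 = 1881/50.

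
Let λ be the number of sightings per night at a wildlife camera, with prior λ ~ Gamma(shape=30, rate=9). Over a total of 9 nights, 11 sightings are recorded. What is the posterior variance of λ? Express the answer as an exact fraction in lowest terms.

Total count 11 over total exposure 9 nights.
The Gamma prior is conjugate for the Poisson rate, so λ | data ~ Gamma(30+11, 9+9) = Gamma(41, 18).
Posterior variance = α'/β'² = 41/324.

41/324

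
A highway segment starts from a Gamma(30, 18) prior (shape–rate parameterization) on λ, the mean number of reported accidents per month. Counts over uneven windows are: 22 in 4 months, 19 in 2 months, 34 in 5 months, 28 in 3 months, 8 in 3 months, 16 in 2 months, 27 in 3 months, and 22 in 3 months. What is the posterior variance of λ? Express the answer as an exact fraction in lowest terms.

206/1849

Total count: 22 + 19 + 34 + 28 + 8 + 16 + 27 + 22 = 176.
Total exposure: 4 + 2 + 5 + 3 + 3 + 2 + 3 + 3 = 25 months.
The Gamma prior is conjugate for the Poisson rate, so λ | data ~ Gamma(30+176, 18+25) = Gamma(206, 43).
Posterior variance = α'/β'² = 206/1849.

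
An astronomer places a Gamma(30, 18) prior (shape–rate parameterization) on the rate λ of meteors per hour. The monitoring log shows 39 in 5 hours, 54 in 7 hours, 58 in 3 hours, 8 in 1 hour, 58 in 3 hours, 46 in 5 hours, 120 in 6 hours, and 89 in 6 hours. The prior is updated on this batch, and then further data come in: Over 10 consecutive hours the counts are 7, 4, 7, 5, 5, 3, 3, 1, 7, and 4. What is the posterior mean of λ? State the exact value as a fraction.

Total count: 39 + 54 + 58 + 8 + 58 + 46 + 120 + 89 = 472.
Total exposure: 5 + 7 + 3 + 1 + 3 + 5 + 6 + 6 = 36 hours.
After the first batch: Gamma(30 + 472, 18 + 36) = Gamma(502, 54).
Total count: 7 + 4 + 7 + 5 + 5 + 3 + 3 + 1 + 7 + 4 = 46.
Total exposure: 10 hours.
After the second batch: Gamma(502 + 46, 54 + 10) = Gamma(548, 64).
Posterior mean = α'/β' = 548/64 = 137/16.

137/16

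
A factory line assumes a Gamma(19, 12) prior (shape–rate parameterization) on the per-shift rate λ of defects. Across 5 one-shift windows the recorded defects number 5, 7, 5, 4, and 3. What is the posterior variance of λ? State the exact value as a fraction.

Total count: 5 + 7 + 5 + 4 + 3 = 24.
Total exposure: 5 shifts.
Conjugate update: add total count to the shape and total exposure to the rate, giving Gamma(43, 17).
Posterior variance = α'/β'² = 43/289.

43/289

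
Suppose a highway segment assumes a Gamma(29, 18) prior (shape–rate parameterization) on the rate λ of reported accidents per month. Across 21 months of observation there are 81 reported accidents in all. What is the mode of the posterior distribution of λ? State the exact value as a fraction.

Total count 81 over total exposure 21 months.
Gamma(α, β) with Poisson data over total exposure Σt gives posterior Gamma(α+Σx, β+Σt) = Gamma(110, 39).
Posterior mode = (α'−1)/β' = 109/39.

109/39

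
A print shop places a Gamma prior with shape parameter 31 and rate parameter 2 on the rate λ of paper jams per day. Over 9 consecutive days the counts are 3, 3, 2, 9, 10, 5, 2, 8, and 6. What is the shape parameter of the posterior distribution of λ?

Total count: 3 + 3 + 2 + 9 + 10 + 5 + 2 + 8 + 6 = 48.
Total exposure: 9 days.
The Gamma prior is conjugate for the Poisson rate, so λ | data ~ Gamma(31+48, 2+9) = Gamma(79, 11).

79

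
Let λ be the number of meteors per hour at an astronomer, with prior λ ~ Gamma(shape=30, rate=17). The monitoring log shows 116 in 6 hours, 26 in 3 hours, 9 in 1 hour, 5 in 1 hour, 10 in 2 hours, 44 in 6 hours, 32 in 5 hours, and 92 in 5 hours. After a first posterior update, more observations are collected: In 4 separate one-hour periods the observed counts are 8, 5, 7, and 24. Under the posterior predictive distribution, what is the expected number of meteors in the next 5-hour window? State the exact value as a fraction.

204/5

Total count: 116 + 26 + 9 + 5 + 10 + 44 + 32 + 92 = 334.
Total exposure: 6 + 3 + 1 + 1 + 2 + 6 + 5 + 5 = 29 hours.
After the first batch: Gamma(30 + 334, 17 + 29) = Gamma(364, 46).
Total count: 8 + 5 + 7 + 24 = 44.
Total exposure: 4 hours.
After the second batch: Gamma(364 + 44, 46 + 4) = Gamma(408, 50).
Predictive mean over a 5-hour window = T·E[λ|data] = 5·408/50 = 204/5.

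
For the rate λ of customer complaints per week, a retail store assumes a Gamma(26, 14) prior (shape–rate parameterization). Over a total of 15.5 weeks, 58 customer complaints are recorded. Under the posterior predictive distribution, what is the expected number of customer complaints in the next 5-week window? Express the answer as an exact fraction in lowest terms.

840/59

Total count 58 over total exposure 15.5 weeks.
Gamma(α, β) with Poisson data over total exposure Σt gives posterior Gamma(α+Σx, β+Σt) = Gamma(84, 59/2).
Predictive mean over a 5-week window = T·E[λ|data] = 5·84/(59/2) = 840/59.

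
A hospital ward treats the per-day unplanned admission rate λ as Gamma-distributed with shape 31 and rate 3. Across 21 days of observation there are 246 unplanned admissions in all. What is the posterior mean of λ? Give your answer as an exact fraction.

Total count 246 over total exposure 21 days.
Gamma(α, β) with Poisson data over total exposure Σt gives posterior Gamma(α+Σx, β+Σt) = Gamma(277, 24).
Posterior mean = α'/β' = 277/24.

277/24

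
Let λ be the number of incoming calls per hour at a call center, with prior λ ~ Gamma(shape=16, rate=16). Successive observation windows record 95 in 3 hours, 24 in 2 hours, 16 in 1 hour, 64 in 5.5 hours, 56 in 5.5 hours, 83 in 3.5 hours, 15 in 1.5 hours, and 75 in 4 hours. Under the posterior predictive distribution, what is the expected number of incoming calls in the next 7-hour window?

Total count: 95 + 24 + 16 + 64 + 56 + 83 + 15 + 75 = 428.
Total exposure: 3 + 2 + 1 + 5.5 + 5.5 + 3.5 + 1.5 + 4 = 26 hours.
By Gamma–Poisson conjugacy, the posterior is Gamma(α + Σx, β + Σt) = Gamma(16 + 428, 16 + 26) = Gamma(444, 42).
Predictive mean over a 7-hour window = T·E[λ|data] = 7·444/42 = 74.

74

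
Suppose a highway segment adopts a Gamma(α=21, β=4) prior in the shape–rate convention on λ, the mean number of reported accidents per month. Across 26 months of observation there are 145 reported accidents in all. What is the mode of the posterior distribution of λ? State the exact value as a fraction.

11/2

Total count 145 over total exposure 26 months.
The Gamma prior is conjugate for the Poisson rate, so λ | data ~ Gamma(21+145, 4+26) = Gamma(166, 30).
Posterior mode = (α'−1)/β' = 165/30 = 11/2.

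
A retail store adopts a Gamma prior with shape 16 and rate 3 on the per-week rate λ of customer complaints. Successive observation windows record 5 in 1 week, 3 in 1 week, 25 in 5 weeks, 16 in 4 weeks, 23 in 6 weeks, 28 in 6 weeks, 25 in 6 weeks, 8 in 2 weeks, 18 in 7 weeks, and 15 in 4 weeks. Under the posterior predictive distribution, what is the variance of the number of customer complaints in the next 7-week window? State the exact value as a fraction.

66248/2025

Total count: 5 + 3 + 25 + 16 + 23 + 28 + 25 + 8 + 18 + 15 = 166.
Total exposure: 1 + 1 + 5 + 4 + 6 + 6 + 6 + 2 + 7 + 4 = 42 weeks.
Gamma(α, β) with Poisson data over total exposure Σt gives posterior Gamma(α+Σx, β+Σt) = Gamma(182, 45).
The posterior predictive for a window of length T is Negative Binomial with variance T·α'·(β'+T)/β'² = 7·182·52/2025 = 66248/2025.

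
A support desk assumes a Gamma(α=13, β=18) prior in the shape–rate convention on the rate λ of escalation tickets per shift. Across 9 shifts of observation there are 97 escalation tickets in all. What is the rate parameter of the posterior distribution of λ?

27

Total count 97 over total exposure 9 shifts.
Gamma(α, β) with Poisson data over total exposure Σt gives posterior Gamma(α+Σx, β+Σt) = Gamma(110, 27).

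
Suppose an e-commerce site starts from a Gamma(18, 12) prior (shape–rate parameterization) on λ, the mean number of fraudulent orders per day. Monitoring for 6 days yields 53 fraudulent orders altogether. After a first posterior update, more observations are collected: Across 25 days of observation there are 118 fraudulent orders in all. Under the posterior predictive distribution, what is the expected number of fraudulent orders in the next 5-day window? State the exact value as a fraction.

Total count 53 over total exposure 6 days.
After the first batch: Gamma(18 + 53, 12 + 6) = Gamma(71, 18).
Total count 118 over total exposure 25 days.
After the second batch: Gamma(71 + 118, 18 + 25) = Gamma(189, 43).
Predictive mean over a 5-day window = T·E[λ|data] = 5·189/43 = 945/43.

945/43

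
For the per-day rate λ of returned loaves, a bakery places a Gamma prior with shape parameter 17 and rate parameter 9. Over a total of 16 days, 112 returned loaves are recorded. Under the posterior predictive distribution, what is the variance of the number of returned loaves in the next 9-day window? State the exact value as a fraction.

Total count 112 over total exposure 16 days.
By Gamma–Poisson conjugacy, the posterior is Gamma(α + Σx, β + Σt) = Gamma(17 + 112, 9 + 16) = Gamma(129, 25).
The posterior predictive for a window of length T is Negative Binomial with variance T·α'·(β'+T)/β'² = 9·129·34/625 = 39474/625.

39474/625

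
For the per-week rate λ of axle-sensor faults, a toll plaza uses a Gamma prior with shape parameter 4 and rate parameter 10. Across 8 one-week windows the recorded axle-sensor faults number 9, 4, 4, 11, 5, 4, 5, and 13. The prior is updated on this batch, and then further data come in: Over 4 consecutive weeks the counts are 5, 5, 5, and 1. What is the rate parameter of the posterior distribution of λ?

Total count: 9 + 4 + 4 + 11 + 5 + 4 + 5 + 13 = 55.
Total exposure: 8 weeks.
After the first batch: Gamma(4 + 55, 10 + 8) = Gamma(59, 18).
Total count: 5 + 5 + 5 + 1 = 16.
Total exposure: 4 weeks.
After the second batch: Gamma(59 + 16, 18 + 4) = Gamma(75, 22).

22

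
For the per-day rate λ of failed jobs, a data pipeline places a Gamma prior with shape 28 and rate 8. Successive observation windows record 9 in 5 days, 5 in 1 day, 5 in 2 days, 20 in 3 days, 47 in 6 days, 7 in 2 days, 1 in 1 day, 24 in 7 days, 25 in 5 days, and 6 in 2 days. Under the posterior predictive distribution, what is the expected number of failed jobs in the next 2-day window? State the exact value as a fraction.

59/7

Total count: 9 + 5 + 5 + 20 + 47 + 7 + 1 + 24 + 25 + 6 = 149.
Total exposure: 5 + 1 + 2 + 3 + 6 + 2 + 1 + 7 + 5 + 2 = 34 days.
By Gamma–Poisson conjugacy, the posterior is Gamma(α + Σx, β + Σt) = Gamma(28 + 149, 8 + 34) = Gamma(177, 42).
Predictive mean over a 2-day window = T·E[λ|data] = 2·177/42 = 59/7.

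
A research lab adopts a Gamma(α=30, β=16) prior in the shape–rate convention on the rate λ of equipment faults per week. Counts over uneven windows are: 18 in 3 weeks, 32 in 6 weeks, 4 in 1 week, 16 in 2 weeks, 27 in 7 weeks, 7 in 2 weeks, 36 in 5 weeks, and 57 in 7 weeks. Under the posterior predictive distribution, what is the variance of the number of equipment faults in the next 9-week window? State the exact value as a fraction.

Total count: 18 + 32 + 4 + 16 + 27 + 7 + 36 + 57 = 197.
Total exposure: 3 + 6 + 1 + 2 + 7 + 2 + 5 + 7 = 33 weeks.
By Gamma–Poisson conjugacy, the posterior is Gamma(α + Σx, β + Σt) = Gamma(30 + 197, 16 + 33) = Gamma(227, 49).
The posterior predictive for a window of length T is Negative Binomial with variance T·α'·(β'+T)/β'² = 9·227·58/2401 = 118494/2401.

118494/2401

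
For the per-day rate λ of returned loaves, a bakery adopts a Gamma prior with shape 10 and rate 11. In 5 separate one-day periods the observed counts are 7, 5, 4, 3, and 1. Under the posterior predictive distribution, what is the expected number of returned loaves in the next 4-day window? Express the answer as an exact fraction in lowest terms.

Total count: 7 + 5 + 4 + 3 + 1 = 20.
Total exposure: 5 days.
The Gamma prior is conjugate for the Poisson rate, so λ | data ~ Gamma(10+20, 11+5) = Gamma(30, 16).
Predictive mean over a 4-day window = T·E[λ|data] = 4·30/16 = 15/2.

15/2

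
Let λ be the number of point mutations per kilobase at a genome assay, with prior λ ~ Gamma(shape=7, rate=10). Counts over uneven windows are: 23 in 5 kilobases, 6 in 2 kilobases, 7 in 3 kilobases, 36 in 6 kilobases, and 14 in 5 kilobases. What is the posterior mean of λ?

3

Total count: 23 + 6 + 7 + 36 + 14 = 86.
Total exposure: 5 + 2 + 3 + 6 + 5 = 21 kilobases.
Conjugate update: add total count to the shape and total exposure to the rate, giving Gamma(93, 31).
Posterior mean = α'/β' = 93/31 = 3.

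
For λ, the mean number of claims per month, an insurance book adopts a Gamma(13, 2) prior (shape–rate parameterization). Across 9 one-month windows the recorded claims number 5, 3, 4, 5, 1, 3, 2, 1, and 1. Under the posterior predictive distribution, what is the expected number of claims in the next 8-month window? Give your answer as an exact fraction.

Total count: 5 + 3 + 4 + 5 + 1 + 3 + 2 + 1 + 1 = 25.
Total exposure: 9 months.
The Gamma prior is conjugate for the Poisson rate, so λ | data ~ Gamma(13+25, 2+9) = Gamma(38, 11).
Predictive mean over an 8-month window = T·E[λ|data] = 8·38/11 = 304/11.

304/11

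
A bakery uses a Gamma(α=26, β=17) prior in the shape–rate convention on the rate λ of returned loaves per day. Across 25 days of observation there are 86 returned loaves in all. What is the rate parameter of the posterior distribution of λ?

Total count 86 over total exposure 25 days.
The Gamma prior is conjugate for the Poisson rate, so λ | data ~ Gamma(26+86, 17+25) = Gamma(112, 42).

42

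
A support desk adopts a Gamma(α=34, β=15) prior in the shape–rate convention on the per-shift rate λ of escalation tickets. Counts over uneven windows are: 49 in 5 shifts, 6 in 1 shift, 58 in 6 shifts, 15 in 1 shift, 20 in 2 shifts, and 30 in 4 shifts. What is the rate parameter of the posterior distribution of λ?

Total count: 49 + 6 + 58 + 15 + 20 + 30 = 178.
Total exposure: 5 + 1 + 6 + 1 + 2 + 4 = 19 shifts.
Posterior: α' = 34 + 178 = 212, β' = 15 + 19 = 34.

34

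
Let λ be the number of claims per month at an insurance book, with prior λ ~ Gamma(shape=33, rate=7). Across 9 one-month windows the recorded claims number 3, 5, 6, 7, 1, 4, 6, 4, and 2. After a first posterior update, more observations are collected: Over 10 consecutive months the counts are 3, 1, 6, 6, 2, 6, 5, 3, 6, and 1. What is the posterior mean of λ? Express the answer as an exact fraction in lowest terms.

Total count: 3 + 5 + 6 + 7 + 1 + 4 + 6 + 4 + 2 = 38.
Total exposure: 9 months.
After the first batch: Gamma(33 + 38, 7 + 9) = Gamma(71, 16).
Total count: 3 + 1 + 6 + 6 + 2 + 6 + 5 + 3 + 6 + 1 = 39.
Total exposure: 10 months.
After the second batch: Gamma(71 + 39, 16 + 10) = Gamma(110, 26).
Posterior mean = α'/β' = 110/26 = 55/13.

55/13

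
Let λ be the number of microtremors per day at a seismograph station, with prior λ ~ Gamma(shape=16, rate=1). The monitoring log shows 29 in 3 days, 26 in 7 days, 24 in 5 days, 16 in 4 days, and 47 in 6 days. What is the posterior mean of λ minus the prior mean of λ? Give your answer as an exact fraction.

-129/13

Total count: 29 + 26 + 24 + 16 + 47 = 142.
Total exposure: 3 + 7 + 5 + 4 + 6 = 25 days.
Gamma(α, β) with Poisson data over total exposure Σt gives posterior Gamma(α+Σx, β+Σt) = Gamma(158, 26).
Posterior mean = 158/26 = 79/13; prior mean = 16/1 = 16. Difference = 79/13 − 16 = -129/13.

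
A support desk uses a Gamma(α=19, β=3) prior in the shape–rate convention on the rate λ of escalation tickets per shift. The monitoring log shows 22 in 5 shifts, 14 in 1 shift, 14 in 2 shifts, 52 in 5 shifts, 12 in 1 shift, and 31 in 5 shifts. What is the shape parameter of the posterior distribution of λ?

164

Total count: 22 + 14 + 14 + 52 + 12 + 31 = 145.
Total exposure: 5 + 1 + 2 + 5 + 1 + 5 = 19 shifts.
Gamma(α, β) with Poisson data over total exposure Σt gives posterior Gamma(α+Σx, β+Σt) = Gamma(164, 22).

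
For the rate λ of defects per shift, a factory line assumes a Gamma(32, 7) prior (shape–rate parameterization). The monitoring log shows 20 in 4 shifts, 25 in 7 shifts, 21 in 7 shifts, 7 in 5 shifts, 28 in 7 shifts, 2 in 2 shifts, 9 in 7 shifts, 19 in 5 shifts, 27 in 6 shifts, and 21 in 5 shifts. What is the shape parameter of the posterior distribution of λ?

Total count: 20 + 25 + 21 + 7 + 28 + 2 + 9 + 19 + 27 + 21 = 179.
Total exposure: 4 + 7 + 7 + 5 + 7 + 2 + 7 + 5 + 6 + 5 = 55 shifts.
Conjugate update: add total count to the shape and total exposure to the rate, giving Gamma(211, 62).

211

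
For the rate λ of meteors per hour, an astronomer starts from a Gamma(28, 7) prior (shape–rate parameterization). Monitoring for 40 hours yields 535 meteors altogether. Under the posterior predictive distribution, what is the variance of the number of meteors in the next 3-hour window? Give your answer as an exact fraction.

84450/2209

Total count 535 over total exposure 40 hours.
Posterior: α' = 28 + 535 = 563, β' = 7 + 40 = 47.
The posterior predictive for a window of length T is Negative Binomial with variance T·α'·(β'+T)/β'² = 3·563·50/2209 = 84450/2209.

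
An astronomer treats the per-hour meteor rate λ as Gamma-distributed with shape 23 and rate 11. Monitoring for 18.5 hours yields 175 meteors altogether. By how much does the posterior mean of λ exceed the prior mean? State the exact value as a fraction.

Total count 175 over total exposure 18.5 hours.
Conjugate update: add total count to the shape and total exposure to the rate, giving Gamma(198, 59/2).
Posterior mean = 198/(59/2) = 396/59; prior mean = 23/11 = 23/11. Difference = 396/59 − 23/11 = 2999/649.

2999/649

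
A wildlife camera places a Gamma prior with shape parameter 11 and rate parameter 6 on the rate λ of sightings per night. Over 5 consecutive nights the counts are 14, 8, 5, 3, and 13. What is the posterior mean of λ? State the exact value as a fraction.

54/11

Total count: 14 + 8 + 5 + 3 + 13 = 43.
Total exposure: 5 nights.
The Gamma prior is conjugate for the Poisson rate, so λ | data ~ Gamma(11+43, 6+5) = Gamma(54, 11).
Posterior mean = α'/β' = 54/11.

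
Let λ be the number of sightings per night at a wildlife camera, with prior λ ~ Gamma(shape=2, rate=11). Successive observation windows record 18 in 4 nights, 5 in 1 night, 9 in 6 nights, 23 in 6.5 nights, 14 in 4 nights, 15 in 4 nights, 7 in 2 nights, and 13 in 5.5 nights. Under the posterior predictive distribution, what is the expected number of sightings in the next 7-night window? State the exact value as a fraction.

371/22

Total count: 18 + 5 + 9 + 23 + 14 + 15 + 7 + 13 = 104.
Total exposure: 4 + 1 + 6 + 6.5 + 4 + 4 + 2 + 5.5 = 33 nights.
Posterior: α' = 2 + 104 = 106, β' = 11 + 33 = 44.
Predictive mean over a 7-night window = T·E[λ|data] = 7·106/44 = 371/22.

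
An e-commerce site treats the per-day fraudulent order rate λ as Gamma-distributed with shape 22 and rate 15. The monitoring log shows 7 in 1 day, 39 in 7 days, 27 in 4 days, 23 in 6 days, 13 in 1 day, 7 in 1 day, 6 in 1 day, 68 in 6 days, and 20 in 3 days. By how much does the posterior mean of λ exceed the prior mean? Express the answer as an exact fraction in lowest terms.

Total count: 7 + 39 + 27 + 23 + 13 + 7 + 6 + 68 + 20 = 210.
Total exposure: 1 + 7 + 4 + 6 + 1 + 1 + 1 + 6 + 3 = 30 days.
Gamma(α, β) with Poisson data over total exposure Σt gives posterior Gamma(α+Σx, β+Σt) = Gamma(232, 45).
Posterior mean = 232/45 = 232/45; prior mean = 22/15 = 22/15. Difference = 232/45 − 22/15 = 166/45.

166/45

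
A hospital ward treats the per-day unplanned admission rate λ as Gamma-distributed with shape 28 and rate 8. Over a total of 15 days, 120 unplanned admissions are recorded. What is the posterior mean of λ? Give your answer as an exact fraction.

Total count 120 over total exposure 15 days.
Gamma(α, β) with Poisson data over total exposure Σt gives posterior Gamma(α+Σx, β+Σt) = Gamma(148, 23).
Posterior mean = α'/β' = 148/23.

148/23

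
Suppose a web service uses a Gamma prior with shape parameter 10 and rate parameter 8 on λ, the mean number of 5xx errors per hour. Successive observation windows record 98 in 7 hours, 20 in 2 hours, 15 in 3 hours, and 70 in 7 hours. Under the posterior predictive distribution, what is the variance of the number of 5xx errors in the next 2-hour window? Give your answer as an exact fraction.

4118/243

Total count: 98 + 20 + 15 + 70 = 203.
Total exposure: 7 + 2 + 3 + 7 = 19 hours.
Gamma(α, β) with Poisson data over total exposure Σt gives posterior Gamma(α+Σx, β+Σt) = Gamma(213, 27).
The posterior predictive for a window of length T is Negative Binomial with variance T·α'·(β'+T)/β'² = 2·213·29/729 = 4118/243.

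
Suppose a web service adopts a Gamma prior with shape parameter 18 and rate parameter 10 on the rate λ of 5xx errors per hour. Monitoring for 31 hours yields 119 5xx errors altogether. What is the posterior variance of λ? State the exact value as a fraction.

Total count 119 over total exposure 31 hours.
Gamma(α, β) with Poisson data over total exposure Σt gives posterior Gamma(α+Σx, β+Σt) = Gamma(137, 41).
Posterior variance = α'/β'² = 137/1681.

137/1681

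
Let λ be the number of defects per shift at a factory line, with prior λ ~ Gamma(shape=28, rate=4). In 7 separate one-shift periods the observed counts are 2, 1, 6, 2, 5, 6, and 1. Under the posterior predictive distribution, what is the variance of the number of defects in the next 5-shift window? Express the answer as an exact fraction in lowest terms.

Total count: 2 + 1 + 6 + 2 + 5 + 6 + 1 = 23.
Total exposure: 7 shifts.
By Gamma–Poisson conjugacy, the posterior is Gamma(α + Σx, β + Σt) = Gamma(28 + 23, 4 + 7) = Gamma(51, 11).
The posterior predictive for a window of length T is Negative Binomial with variance T·α'·(β'+T)/β'² = 5·51·16/121 = 4080/121.

4080/121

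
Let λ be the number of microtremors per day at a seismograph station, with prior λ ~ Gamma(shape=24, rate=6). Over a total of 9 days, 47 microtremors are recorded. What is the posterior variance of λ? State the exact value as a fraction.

Total count 47 over total exposure 9 days.
Posterior: α' = 24 + 47 = 71, β' = 6 + 9 = 15.
Posterior variance = α'/β'² = 71/225.

71/225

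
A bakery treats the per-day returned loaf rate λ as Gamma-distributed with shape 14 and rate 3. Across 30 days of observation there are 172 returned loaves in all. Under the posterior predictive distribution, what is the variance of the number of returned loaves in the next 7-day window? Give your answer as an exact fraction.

17360/363

Total count 172 over total exposure 30 days.
Gamma(α, β) with Poisson data over total exposure Σt gives posterior Gamma(α+Σx, β+Σt) = Gamma(186, 33).
The posterior predictive for a window of length T is Negative Binomial with variance T·α'·(β'+T)/β'² = 7·186·40/1089 = 17360/363.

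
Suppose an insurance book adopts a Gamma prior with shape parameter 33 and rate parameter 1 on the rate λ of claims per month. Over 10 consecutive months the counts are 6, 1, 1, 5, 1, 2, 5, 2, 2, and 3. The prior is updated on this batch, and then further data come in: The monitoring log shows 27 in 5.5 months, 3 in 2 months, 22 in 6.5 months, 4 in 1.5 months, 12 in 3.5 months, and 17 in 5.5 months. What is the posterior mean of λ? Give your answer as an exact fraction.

292/71

Total count: 6 + 1 + 1 + 5 + 1 + 2 + 5 + 2 + 2 + 3 = 28.
Total exposure: 10 months.
After the first batch: Gamma(33 + 28, 1 + 10) = Gamma(61, 11).
Total count: 27 + 3 + 22 + 4 + 12 + 17 = 85.
Total exposure: 5.5 + 2 + 6.5 + 1.5 + 3.5 + 5.5 = 24.5 months.
After the second batch: Gamma(61 + 85, 11 + 24.5) = Gamma(146, 71/2).
Posterior mean = α'/β' = 146/(71/2) = 292/71.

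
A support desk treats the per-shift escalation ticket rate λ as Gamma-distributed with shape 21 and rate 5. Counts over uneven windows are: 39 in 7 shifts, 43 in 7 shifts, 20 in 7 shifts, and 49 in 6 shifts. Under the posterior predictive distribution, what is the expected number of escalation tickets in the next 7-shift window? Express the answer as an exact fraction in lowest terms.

301/8

Total count: 39 + 43 + 20 + 49 = 151.
Total exposure: 7 + 7 + 7 + 6 = 27 shifts.
By Gamma–Poisson conjugacy, the posterior is Gamma(α + Σx, β + Σt) = Gamma(21 + 151, 5 + 27) = Gamma(172, 32).
Predictive mean over a 7-shift window = T·E[λ|data] = 7·172/32 = 301/8.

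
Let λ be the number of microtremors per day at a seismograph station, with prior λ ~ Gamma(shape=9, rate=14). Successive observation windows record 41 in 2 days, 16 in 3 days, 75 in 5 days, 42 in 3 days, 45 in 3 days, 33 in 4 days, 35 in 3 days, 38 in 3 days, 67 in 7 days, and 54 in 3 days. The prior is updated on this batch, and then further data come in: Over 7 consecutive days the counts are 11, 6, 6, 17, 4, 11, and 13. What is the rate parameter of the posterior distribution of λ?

Total count: 41 + 16 + 75 + 42 + 45 + 33 + 35 + 38 + 67 + 54 = 446.
Total exposure: 2 + 3 + 5 + 3 + 3 + 4 + 3 + 3 + 7 + 3 = 36 days.
After the first batch: Gamma(9 + 446, 14 + 36) = Gamma(455, 50).
Total count: 11 + 6 + 6 + 17 + 4 + 11 + 13 = 68.
Total exposure: 7 days.
After the second batch: Gamma(455 + 68, 50 + 7) = Gamma(523, 57).

57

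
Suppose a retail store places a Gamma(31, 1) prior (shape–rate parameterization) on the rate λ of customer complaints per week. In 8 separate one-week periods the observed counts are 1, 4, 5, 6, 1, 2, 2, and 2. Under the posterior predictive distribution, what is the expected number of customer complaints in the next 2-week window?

12

Total count: 1 + 4 + 5 + 6 + 1 + 2 + 2 + 2 = 23.
Total exposure: 8 weeks.
Conjugate update: add total count to the shape and total exposure to the rate, giving Gamma(54, 9).
Predictive mean over a 2-week window = T·E[λ|data] = 2·54/9 = 12.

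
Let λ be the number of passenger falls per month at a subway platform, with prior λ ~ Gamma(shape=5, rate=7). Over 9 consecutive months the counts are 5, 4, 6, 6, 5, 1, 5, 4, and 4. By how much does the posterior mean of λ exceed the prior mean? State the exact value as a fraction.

Total count: 5 + 4 + 6 + 6 + 5 + 1 + 5 + 4 + 4 = 40.
Total exposure: 9 months.
Posterior: α' = 5 + 40 = 45, β' = 7 + 9 = 16.
Posterior mean = 45/16 = 45/16; prior mean = 5/7 = 5/7. Difference = 45/16 − 5/7 = 235/112.

235/112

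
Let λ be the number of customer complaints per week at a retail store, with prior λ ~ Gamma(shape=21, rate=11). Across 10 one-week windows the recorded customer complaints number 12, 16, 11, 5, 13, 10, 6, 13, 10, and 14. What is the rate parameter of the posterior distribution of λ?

21

Total count: 12 + 16 + 11 + 5 + 13 + 10 + 6 + 13 + 10 + 14 = 110.
Total exposure: 10 weeks.
By Gamma–Poisson conjugacy, the posterior is Gamma(α + Σx, β + Σt) = Gamma(21 + 110, 11 + 10) = Gamma(131, 21).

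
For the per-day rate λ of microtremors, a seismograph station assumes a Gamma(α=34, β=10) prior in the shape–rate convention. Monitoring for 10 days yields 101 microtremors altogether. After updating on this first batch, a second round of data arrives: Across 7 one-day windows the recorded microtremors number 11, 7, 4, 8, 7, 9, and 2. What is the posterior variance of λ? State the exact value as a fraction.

Total count 101 over total exposure 10 days.
After the first batch: Gamma(34 + 101, 10 + 10) = Gamma(135, 20).
Total count: 11 + 7 + 4 + 8 + 7 + 9 + 2 = 48.
Total exposure: 7 days.
After the second batch: Gamma(135 + 48, 20 + 7) = Gamma(183, 27).
Posterior variance = α'/β'² = 183/729 = 61/243.

61/243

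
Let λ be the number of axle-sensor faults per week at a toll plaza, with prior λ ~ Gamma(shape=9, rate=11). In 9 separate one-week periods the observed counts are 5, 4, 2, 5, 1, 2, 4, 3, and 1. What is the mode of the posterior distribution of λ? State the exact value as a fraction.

Total count: 5 + 4 + 2 + 5 + 1 + 2 + 4 + 3 + 1 = 27.
Total exposure: 9 weeks.
Gamma(α, β) with Poisson data over total exposure Σt gives posterior Gamma(α+Σx, β+Σt) = Gamma(36, 20).
Posterior mode = (α'−1)/β' = 35/20 = 7/4.

7/4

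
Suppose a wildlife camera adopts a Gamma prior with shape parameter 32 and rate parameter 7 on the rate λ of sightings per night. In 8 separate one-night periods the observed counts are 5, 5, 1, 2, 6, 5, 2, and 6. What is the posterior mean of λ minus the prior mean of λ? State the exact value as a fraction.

Total count: 5 + 5 + 1 + 2 + 6 + 5 + 2 + 6 = 32.
Total exposure: 8 nights.
Gamma(α, β) with Poisson data over total exposure Σt gives posterior Gamma(α+Σx, β+Σt) = Gamma(64, 15).
Posterior mean = 64/15 = 64/15; prior mean = 32/7 = 32/7. Difference = 64/15 − 32/7 = -32/105.

-32/105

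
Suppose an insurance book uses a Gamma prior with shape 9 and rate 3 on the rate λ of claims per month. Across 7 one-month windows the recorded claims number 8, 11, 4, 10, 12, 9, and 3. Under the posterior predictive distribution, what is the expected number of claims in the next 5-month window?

Total count: 8 + 11 + 4 + 10 + 12 + 9 + 3 = 57.
Total exposure: 7 months.
The Gamma prior is conjugate for the Poisson rate, so λ | data ~ Gamma(9+57, 3+7) = Gamma(66, 10).
Predictive mean over a 5-month window = T·E[λ|data] = 5·66/10 = 33.

33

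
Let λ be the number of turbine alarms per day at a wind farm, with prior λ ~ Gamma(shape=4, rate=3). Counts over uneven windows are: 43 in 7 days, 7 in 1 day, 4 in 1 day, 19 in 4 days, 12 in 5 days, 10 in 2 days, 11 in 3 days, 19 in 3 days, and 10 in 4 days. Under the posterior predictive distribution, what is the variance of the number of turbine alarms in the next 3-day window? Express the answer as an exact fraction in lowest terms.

Total count: 43 + 7 + 4 + 19 + 12 + 10 + 11 + 19 + 10 = 135.
Total exposure: 7 + 1 + 1 + 4 + 5 + 2 + 3 + 3 + 4 = 30 days.
Conjugate update: add total count to the shape and total exposure to the rate, giving Gamma(139, 33).
The posterior predictive for a window of length T is Negative Binomial with variance T·α'·(β'+T)/β'² = 3·139·36/1089 = 1668/121.

1668/121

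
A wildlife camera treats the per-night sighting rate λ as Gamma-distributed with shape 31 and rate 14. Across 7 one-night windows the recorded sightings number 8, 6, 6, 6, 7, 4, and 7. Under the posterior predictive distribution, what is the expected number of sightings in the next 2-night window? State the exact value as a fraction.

Total count: 8 + 6 + 6 + 6 + 7 + 4 + 7 = 44.
Total exposure: 7 nights.
Posterior: α' = 31 + 44 = 75, β' = 14 + 7 = 21.
Predictive mean over a 2-night window = T·E[λ|data] = 2·75/21 = 50/7.

50/7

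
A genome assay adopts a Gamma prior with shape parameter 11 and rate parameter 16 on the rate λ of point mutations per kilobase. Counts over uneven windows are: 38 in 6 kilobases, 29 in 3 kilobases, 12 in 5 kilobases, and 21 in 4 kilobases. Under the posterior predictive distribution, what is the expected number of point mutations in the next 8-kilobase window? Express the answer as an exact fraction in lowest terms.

Total count: 38 + 29 + 12 + 21 = 100.
Total exposure: 6 + 3 + 5 + 4 = 18 kilobases.
Conjugate update: add total count to the shape and total exposure to the rate, giving Gamma(111, 34).
Predictive mean over an 8-kilobase window = T·E[λ|data] = 8·111/34 = 444/17.

444/17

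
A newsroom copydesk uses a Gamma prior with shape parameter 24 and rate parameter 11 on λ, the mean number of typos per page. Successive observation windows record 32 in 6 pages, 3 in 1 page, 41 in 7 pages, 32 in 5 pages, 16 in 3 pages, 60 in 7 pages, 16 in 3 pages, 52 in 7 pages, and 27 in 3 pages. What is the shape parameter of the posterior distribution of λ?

303

Total count: 32 + 3 + 41 + 32 + 16 + 60 + 16 + 52 + 27 = 279.
Total exposure: 6 + 1 + 7 + 5 + 3 + 7 + 3 + 7 + 3 = 42 pages.
Posterior: α' = 24 + 279 = 303, β' = 11 + 42 = 53.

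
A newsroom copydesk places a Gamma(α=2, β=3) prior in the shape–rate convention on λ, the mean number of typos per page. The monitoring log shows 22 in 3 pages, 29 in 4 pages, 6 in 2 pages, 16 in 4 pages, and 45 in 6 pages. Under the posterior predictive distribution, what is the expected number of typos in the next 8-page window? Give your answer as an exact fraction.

480/11

Total count: 22 + 29 + 6 + 16 + 45 = 118.
Total exposure: 3 + 4 + 2 + 4 + 6 = 19 pages.
By Gamma–Poisson conjugacy, the posterior is Gamma(α + Σx, β + Σt) = Gamma(2 + 118, 3 + 19) = Gamma(120, 22).
Predictive mean over an 8-page window = T·E[λ|data] = 8·120/22 = 480/11.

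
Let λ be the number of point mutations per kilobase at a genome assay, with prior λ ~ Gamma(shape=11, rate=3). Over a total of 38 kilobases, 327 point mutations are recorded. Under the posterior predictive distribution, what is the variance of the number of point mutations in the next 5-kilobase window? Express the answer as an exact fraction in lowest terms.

77740/1681

Total count 327 over total exposure 38 kilobases.
Conjugate update: add total count to the shape and total exposure to the rate, giving Gamma(338, 41).
The posterior predictive for a window of length T is Negative Binomial with variance T·α'·(β'+T)/β'² = 5·338·46/1681 = 77740/1681.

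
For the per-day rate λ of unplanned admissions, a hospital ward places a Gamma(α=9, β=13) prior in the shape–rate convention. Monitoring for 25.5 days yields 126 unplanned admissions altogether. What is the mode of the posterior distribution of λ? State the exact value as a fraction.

Total count 126 over total exposure 25.5 days.
Conjugate update: add total count to the shape and total exposure to the rate, giving Gamma(135, 77/2).
Posterior mode = (α'−1)/β' = 134/(77/2) = 268/77.

268/77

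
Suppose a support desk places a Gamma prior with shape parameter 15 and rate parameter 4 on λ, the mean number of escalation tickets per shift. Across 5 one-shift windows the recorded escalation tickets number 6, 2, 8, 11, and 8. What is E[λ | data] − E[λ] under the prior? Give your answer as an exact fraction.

65/36

Total count: 6 + 2 + 8 + 11 + 8 = 35.
Total exposure: 5 shifts.
Conjugate update: add total count to the shape and total exposure to the rate, giving Gamma(50, 9).
Posterior mean = 50/9 = 50/9; prior mean = 15/4 = 15/4. Difference = 50/9 − 15/4 = 65/36.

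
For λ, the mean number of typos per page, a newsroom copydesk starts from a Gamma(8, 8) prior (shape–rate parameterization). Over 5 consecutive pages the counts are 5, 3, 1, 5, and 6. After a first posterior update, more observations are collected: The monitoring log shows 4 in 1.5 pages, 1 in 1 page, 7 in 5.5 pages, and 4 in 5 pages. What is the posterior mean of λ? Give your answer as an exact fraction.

Total count: 5 + 3 + 1 + 5 + 6 = 20.
Total exposure: 5 pages.
After the first batch: Gamma(8 + 20, 8 + 5) = Gamma(28, 13).
Total count: 4 + 1 + 7 + 4 = 16.
Total exposure: 1.5 + 1 + 5.5 + 5 = 13 pages.
After the second batch: Gamma(28 + 16, 13 + 13) = Gamma(44, 26).
Posterior mean = α'/β' = 44/26 = 22/13.

22/13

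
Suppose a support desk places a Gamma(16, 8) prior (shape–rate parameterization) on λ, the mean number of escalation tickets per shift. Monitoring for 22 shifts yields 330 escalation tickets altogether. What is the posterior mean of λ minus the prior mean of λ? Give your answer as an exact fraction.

Total count 330 over total exposure 22 shifts.
The Gamma prior is conjugate for the Poisson rate, so λ | data ~ Gamma(16+330, 8+22) = Gamma(346, 30).
Posterior mean = 346/30 = 173/15; prior mean = 16/8 = 2. Difference = 173/15 − 2 = 143/15.

143/15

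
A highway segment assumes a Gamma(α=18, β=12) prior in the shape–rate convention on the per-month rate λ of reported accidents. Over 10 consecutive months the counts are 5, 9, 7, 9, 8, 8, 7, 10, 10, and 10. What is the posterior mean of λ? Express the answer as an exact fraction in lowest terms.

Total count: 5 + 9 + 7 + 9 + 8 + 8 + 7 + 10 + 10 + 10 = 83.
Total exposure: 10 months.
Conjugate update: add total count to the shape and total exposure to the rate, giving Gamma(101, 22).
Posterior mean = α'/β' = 101/22.

101/22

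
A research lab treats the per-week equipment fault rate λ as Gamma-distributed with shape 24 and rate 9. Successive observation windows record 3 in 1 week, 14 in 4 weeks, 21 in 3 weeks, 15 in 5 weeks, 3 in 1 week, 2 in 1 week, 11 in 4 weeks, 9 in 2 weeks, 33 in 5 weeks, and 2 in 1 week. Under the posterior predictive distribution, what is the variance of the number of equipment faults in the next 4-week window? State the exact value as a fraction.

1370/81

Total count: 3 + 14 + 21 + 15 + 3 + 2 + 11 + 9 + 33 + 2 = 113.
Total exposure: 1 + 4 + 3 + 5 + 1 + 1 + 4 + 2 + 5 + 1 = 27 weeks.
The Gamma prior is conjugate for the Poisson rate, so λ | data ~ Gamma(24+113, 9+27) = Gamma(137, 36).
The posterior predictive for a window of length T is Negative Binomial with variance T·α'·(β'+T)/β'² = 4·137·40/1296 = 1370/81.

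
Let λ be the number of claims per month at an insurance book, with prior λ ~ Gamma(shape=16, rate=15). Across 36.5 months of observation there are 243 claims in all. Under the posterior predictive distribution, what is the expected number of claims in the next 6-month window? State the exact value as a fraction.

3108/103

Total count 243 over total exposure 36.5 months.
Gamma(α, β) with Poisson data over total exposure Σt gives posterior Gamma(α+Σx, β+Σt) = Gamma(259, 103/2).
Predictive mean over a 6-month window = T·E[λ|data] = 6·259/(103/2) = 3108/103.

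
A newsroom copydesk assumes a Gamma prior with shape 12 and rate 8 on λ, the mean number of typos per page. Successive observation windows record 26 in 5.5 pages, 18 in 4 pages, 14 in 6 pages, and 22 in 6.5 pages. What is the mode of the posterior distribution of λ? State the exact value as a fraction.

Total count: 26 + 18 + 14 + 22 = 80.
Total exposure: 5.5 + 4 + 6 + 6.5 = 22 pages.
Conjugate update: add total count to the shape and total exposure to the rate, giving Gamma(92, 30).
Posterior mode = (α'−1)/β' = 91/30.

91/30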